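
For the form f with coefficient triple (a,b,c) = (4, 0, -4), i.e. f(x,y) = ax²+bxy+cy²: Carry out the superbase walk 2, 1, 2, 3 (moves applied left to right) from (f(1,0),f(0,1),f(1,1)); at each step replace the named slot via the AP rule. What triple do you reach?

start (4,-4,0) = (f(1,0),f(0,1),f(1,1))
replace slot 2: 2·(4+0) − (-4) = 12 → (4,12,0)
replace slot 1: 2·(12+0) − 4 = 20 → (20,12,0)
replace slot 2: 2·(20+0) − 12 = 28 → (20,28,0)
replace slot 3: 2·(20+28) − 0 = 96 → (20,28,96)

20,28,96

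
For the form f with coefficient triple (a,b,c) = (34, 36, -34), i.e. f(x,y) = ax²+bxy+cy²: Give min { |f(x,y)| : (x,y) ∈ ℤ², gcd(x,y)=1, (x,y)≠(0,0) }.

river: ρ → (-34,32,36)
river: ρ → (36,40,-30)
river: ρ → (-30,20,46)
river: ρ → (46,72,-4)
river: ρ → (-4,72,46)
river: ρ → (46,20,-30)
river: ρ → (-30,40,36)
river: ρ → (36,32,-34)
river: ρ → (-34,36,34)
river: ρ → (34,32,-36)
river: ρ → (-36,40,30)
river: ρ → (30,20,-46)
river: ρ → (-46,72,4)
river: ρ → (4,72,-46)
river: ρ → (-46,20,30)
river: ρ → (30,40,-36)
river: ρ → (-36,32,34)
river: ρ → (34,36,-34)
closes: descent 0, river 18
min |a| on river = 4

4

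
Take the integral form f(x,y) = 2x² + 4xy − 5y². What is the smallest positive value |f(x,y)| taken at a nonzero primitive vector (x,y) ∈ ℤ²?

river: ρ → (-5,6,1)
river: ρ → (1,6,-5)
river: ρ → (-5,4,2)
river: ρ → (2,4,-5)
closes: descent 0, river 4
min |a| on river = 1

1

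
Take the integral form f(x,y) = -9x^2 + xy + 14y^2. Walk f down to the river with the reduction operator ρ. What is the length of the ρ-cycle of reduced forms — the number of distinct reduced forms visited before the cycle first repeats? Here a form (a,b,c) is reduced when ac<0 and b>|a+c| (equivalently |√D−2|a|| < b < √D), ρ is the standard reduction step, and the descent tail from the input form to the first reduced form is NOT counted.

D = 505, ⌊√D⌋ = 22
descent: ρ → (14,-1,-9)
descent: ρ → (-9,19,4)  [lands on river]
river: ρ → (4,21,-4)
river: ρ → (-4,19,9)
river: ρ → (9,17,-6)
river: ρ → (-6,19,6)
river: ρ → (6,17,-9)
ρ-cycle length = 6 (tail of 2 descent steps not counted)

6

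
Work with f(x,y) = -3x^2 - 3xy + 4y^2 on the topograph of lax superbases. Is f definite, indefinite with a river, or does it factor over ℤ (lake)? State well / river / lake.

D = b²−4ac = (-3)² − 4·(-3)·4 = 57
D > 0 non-square ⇒ indefinite ⇒ periodic river

river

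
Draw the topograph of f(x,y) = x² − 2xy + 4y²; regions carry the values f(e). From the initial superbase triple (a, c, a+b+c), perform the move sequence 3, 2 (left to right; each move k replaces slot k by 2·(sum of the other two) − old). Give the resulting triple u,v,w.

start (1,4,3) = (f(1,0),f(0,1),f(1,1))
replace slot 3: 2·(1+4) − 3 = 7 → (1,4,7)
replace slot 2: 2·(1+7) − 4 = 12 → (1,12,7)

1,12,7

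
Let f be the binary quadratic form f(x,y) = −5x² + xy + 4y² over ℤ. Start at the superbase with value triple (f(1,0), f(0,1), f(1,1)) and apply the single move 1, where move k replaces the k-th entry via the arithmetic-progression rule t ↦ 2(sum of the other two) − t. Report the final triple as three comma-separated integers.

start (-5,4,0) = (f(1,0),f(0,1),f(1,1))
replace slot 1: 2·(4+0) − (-5) = 13 → (13,4,0)

13,4,0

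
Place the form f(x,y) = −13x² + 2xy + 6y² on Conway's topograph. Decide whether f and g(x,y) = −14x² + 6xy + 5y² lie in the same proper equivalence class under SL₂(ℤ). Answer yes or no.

D₁ = 316, D₂ = 316
river cycle of f (length 6): (6, 10, -9), (-9, 8, 7), (7, 6, -10), (-10, 14, 3), (3, 16, -5), (-5, 14, 6)
river cycle of g (length 6): (5, 14, -6), (-6, 10, 9), (9, 8, -7), (-7, 6, 10), (10, 14, -3), (-3, 16, 5)
cycles differ ⇒ inequivalent

no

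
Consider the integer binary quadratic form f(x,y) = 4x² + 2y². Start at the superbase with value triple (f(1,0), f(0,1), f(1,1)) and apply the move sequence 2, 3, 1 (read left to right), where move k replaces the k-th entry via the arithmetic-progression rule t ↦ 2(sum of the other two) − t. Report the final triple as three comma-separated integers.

start (4,2,6) = (f(1,0),f(0,1),f(1,1))
replace slot 2: 2·(4+6) − 2 = 18 → (4,18,6)
replace slot 3: 2·(4+18) − 6 = 38 → (4,18,38)
replace slot 1: 2·(18+38) − 4 = 108 → (108,18,38)

108,18,38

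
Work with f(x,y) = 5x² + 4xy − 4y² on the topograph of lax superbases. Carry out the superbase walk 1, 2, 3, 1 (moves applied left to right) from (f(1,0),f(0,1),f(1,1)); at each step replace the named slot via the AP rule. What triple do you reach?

start (5,-4,5) = (f(1,0),f(0,1),f(1,1))
replace slot 1: 2·((-4)+5) − 5 = -3 → (-3,-4,5)
replace slot 2: 2·((-3)+5) − (-4) = 8 → (-3,8,5)
replace slot 3: 2·((-3)+8) − 5 = 5 → (-3,8,5)
replace slot 1: 2·(8+5) − (-3) = 29 → (29,8,5)

29,8,5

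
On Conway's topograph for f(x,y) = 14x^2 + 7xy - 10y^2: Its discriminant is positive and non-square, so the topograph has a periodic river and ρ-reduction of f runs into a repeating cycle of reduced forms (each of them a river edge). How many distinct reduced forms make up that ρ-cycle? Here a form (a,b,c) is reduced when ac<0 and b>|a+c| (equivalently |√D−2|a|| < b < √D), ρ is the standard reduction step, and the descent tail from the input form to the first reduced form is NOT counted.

D = 609, ⌊√D⌋ = 24
river: ρ → (-10,13,11)
river: ρ → (11,9,-12)
river: ρ → (-12,15,8)
river: ρ → (8,17,-10)
river: ρ → (-10,23,2)
river: ρ → (2,21,-21)
river: ρ → (-21,21,2)
river: ρ → (2,23,-10)
river: ρ → (-10,17,8)
river: ρ → (8,15,-12)
river: ρ → (-12,9,11)
river: ρ → (11,13,-10)
river: ρ → (-10,7,14)
river: ρ → (14,21,-3)
river: ρ → (-3,21,14)
river: ρ → (14,7,-10)
ρ-cycle length = 16 (tail of 0 descent steps not counted)

16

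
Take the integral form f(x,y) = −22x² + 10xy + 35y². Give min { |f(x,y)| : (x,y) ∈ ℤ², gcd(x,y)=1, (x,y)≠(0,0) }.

descent: ρ → (35,-10,-22)
descent: ρ → (-22,54,3)  [lands on river]
river: ρ → (3,54,-22)
river: ρ → (-22,34,23)
river: ρ → (23,12,-33)
river: ρ → (-33,54,2)
river: ρ → (2,54,-33)
river: ρ → (-33,12,23)
river: ρ → (23,34,-22)
closes: descent 2, river 8
min |a| on river = 2

2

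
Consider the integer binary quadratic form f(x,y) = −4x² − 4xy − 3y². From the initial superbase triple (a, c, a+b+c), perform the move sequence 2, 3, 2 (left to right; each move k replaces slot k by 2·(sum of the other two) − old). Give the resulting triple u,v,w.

start (-4,-3,-11) = (f(1,0),f(0,1),f(1,1))
replace slot 2: 2·((-4)+(-11)) − (-3) = -27 → (-4,-27,-11)
replace slot 3: 2·((-4)+(-27)) − (-11) = -51 → (-4,-27,-51)
replace slot 2: 2·((-4)+(-51)) − (-27) = -83 → (-4,-83,-51)

-4,-83,-51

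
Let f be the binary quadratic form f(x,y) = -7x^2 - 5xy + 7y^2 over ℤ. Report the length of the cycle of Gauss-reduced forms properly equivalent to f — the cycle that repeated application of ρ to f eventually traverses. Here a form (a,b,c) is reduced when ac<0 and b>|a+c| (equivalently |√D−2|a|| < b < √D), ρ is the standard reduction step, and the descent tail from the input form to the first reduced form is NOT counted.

D = 221, ⌊√D⌋ = 14
descent: ρ → (7,5,-7)  [lands on river]
river: ρ → (-7,9,5)
river: ρ → (5,11,-5)
river: ρ → (-5,9,7)
ρ-cycle length = 4 (tail of 1 descent step not counted)

4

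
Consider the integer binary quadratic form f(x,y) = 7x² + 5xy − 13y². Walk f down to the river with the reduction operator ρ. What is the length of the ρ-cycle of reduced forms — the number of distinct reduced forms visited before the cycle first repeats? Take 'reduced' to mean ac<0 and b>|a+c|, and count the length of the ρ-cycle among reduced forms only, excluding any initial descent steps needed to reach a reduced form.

D = 389, ⌊√D⌋ = 19
descent: ρ → (-13,-5,7)
descent: ρ → (7,19,-1)  [lands on river]
river: ρ → (-1,19,7)
river: ρ → (7,9,-11)
river: ρ → (-11,13,5)
river: ρ → (5,17,-5)
river: ρ → (-5,13,11)
river: ρ → (11,9,-7)
river: ρ → (-7,19,1)
river: ρ → (1,19,-7)
river: ρ → (-7,9,11)
river: ρ → (11,13,-5)
river: ρ → (-5,17,5)
river: ρ → (5,13,-11)
river: ρ → (-11,9,7)
ρ-cycle length = 14 (tail of 2 descent steps not counted)

14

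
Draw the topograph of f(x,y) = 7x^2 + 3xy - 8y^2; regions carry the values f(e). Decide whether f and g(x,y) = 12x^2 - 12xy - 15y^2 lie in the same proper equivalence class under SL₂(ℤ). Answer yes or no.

D₁ = 233, D₂ = 864
discriminants differ ⇒ not SL₂(ℤ)-equivalent

no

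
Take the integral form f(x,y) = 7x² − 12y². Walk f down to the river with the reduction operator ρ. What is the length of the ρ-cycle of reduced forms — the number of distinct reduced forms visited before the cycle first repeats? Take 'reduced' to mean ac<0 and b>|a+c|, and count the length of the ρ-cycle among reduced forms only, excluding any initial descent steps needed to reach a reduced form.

D = 336, ⌊√D⌋ = 18
descent: ρ → (-12,0,7)
descent: ρ → (7,14,-5)  [lands on river]
river: ρ → (-5,16,4)
river: ρ → (4,16,-5)
river: ρ → (-5,14,7)
ρ-cycle length = 4 (tail of 2 descent steps not counted)

4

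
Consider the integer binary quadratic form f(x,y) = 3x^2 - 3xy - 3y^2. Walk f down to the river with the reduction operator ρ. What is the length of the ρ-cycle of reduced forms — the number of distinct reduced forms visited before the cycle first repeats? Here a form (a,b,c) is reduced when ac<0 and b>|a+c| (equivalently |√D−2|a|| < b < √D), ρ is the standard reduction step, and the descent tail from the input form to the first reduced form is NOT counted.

D = 45, ⌊√D⌋ = 6
descent: ρ → (-3,3,3)  [lands on river]
river: ρ → (3,3,-3)
ρ-cycle length = 2 (tail of 1 descent step not counted)

2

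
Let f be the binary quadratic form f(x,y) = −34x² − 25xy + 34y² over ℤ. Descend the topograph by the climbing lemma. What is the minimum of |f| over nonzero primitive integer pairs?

descent: ρ → (34,25,-34)  [lands on river]
river: ρ → (-34,43,25)
river: ρ → (25,57,-20)
river: ρ → (-20,63,16)
river: ρ → (16,65,-16)
river: ρ → (-16,63,20)
river: ρ → (20,57,-25)
river: ρ → (-25,43,34)
closes: descent 1, river 8
min |a| on river = 16

16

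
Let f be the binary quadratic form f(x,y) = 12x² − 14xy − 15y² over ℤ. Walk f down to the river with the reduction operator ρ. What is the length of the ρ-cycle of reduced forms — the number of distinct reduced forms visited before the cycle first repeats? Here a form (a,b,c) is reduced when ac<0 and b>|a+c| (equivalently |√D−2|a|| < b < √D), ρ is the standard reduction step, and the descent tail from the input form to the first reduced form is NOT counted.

D = 916, ⌊√D⌋ = 30
descent: ρ → (-15,14,12)  [lands on river]
river: ρ → (12,10,-17)
river: ρ → (-17,24,5)
river: ρ → (5,26,-12)
river: ρ → (-12,22,9)
river: ρ → (9,14,-20)
river: ρ → (-20,26,3)
river: ρ → (3,28,-11)
river: ρ → (-11,16,15)
river: ρ → (15,14,-12)
river: ρ → (-12,10,17)
river: ρ → (17,24,-5)
river: ρ → (-5,26,12)
river: ρ → (12,22,-9)
river: ρ → (-9,14,20)
river: ρ → (20,26,-3)
river: ρ → (-3,28,11)
river: ρ → (11,16,-15)
ρ-cycle length = 18 (tail of 1 descent step not counted)

18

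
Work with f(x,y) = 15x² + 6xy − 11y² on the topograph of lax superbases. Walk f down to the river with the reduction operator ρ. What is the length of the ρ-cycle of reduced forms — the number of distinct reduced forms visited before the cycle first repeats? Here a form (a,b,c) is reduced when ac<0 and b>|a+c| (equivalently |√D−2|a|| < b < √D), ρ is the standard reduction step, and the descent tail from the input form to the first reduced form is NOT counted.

D = 696, ⌊√D⌋ = 26
river: ρ → (-11,16,10)
river: ρ → (10,24,-3)
river: ρ → (-3,24,10)
river: ρ → (10,16,-11)
river: ρ → (-11,6,15)
river: ρ → (15,24,-2)
river: ρ → (-2,24,15)
river: ρ → (15,6,-11)
ρ-cycle length = 8 (tail of 0 descent steps not counted)

8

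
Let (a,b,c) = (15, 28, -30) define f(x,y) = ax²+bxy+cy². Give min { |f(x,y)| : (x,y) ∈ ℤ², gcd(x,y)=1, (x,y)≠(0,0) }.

river: ρ → (-30,32,13)
river: ρ → (13,46,-9)
river: ρ → (-9,44,18)
river: ρ → (18,28,-25)
river: ρ → (-25,22,21)
river: ρ → (21,20,-26)
river: ρ → (-26,32,15)
river: ρ → (15,28,-30)
closes: descent 0, river 8
min |a| on river = 9

9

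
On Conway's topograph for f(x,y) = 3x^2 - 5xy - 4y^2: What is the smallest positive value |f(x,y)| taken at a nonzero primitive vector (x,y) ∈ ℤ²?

descent: ρ → (-4,5,3)  [lands on river]
river: ρ → (3,7,-2)
river: ρ → (-2,5,6)
river: ρ → (6,7,-1)
river: ρ → (-1,7,6)
river: ρ → (6,5,-2)
river: ρ → (-2,7,3)
river: ρ → (3,5,-4)
river: ρ → (-4,3,4)
river: ρ → (4,5,-3)
river: ρ → (-3,7,2)
river: ρ → (2,5,-6)
river: ρ → (-6,7,1)
river: ρ → (1,7,-6)
river: ρ → (-6,5,2)
river: ρ → (2,7,-3)
river: ρ → (-3,5,4)
river: ρ → (4,3,-4)
closes: descent 1, river 18
min |a| on river = 1

1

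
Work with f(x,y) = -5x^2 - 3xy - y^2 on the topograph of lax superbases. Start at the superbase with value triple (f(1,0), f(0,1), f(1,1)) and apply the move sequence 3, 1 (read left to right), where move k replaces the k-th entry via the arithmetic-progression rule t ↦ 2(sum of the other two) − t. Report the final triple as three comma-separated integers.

start (-5,-1,-9) = (f(1,0),f(0,1),f(1,1))
replace slot 3: 2·((-5)+(-1)) − (-9) = -3 → (-5,-1,-3)
replace slot 1: 2·((-1)+(-3)) − (-5) = -3 → (-3,-1,-3)

-3,-1,-3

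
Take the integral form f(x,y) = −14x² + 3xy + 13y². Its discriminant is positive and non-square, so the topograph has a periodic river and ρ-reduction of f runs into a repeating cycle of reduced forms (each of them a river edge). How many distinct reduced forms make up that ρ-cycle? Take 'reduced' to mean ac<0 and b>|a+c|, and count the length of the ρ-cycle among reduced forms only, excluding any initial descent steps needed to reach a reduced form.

D = 737, ⌊√D⌋ = 27
river: ρ → (13,23,-4)
river: ρ → (-4,25,7)
river: ρ → (7,17,-16)
river: ρ → (-16,15,8)
river: ρ → (8,17,-14)
river: ρ → (-14,11,11)
river: ρ → (11,11,-14)
river: ρ → (-14,17,8)
river: ρ → (8,15,-16)
river: ρ → (-16,17,7)
river: ρ → (7,25,-4)
river: ρ → (-4,23,13)
river: ρ → (13,3,-14)
river: ρ → (-14,25,2)
river: ρ → (2,27,-1)
river: ρ → (-1,27,2)
river: ρ → (2,25,-14)
river: ρ → (-14,3,13)
ρ-cycle length = 18 (tail of 0 descent steps not counted)

18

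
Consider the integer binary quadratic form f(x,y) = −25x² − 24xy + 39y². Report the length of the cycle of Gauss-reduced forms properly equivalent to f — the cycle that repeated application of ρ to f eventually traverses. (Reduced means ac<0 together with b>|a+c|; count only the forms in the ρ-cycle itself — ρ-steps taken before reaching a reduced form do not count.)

D = 4476, ⌊√D⌋ = 66
descent: ρ → (39,24,-25)  [lands on river]
river: ρ → (-25,26,38)
river: ρ → (38,50,-13)
river: ρ → (-13,54,30)
river: ρ → (30,66,-1)
river: ρ → (-1,66,30)
river: ρ → (30,54,-13)
river: ρ → (-13,50,38)
river: ρ → (38,26,-25)
river: ρ → (-25,24,39)
river: ρ → (39,54,-10)
river: ρ → (-10,66,3)
river: ρ → (3,66,-10)
river: ρ → (-10,54,39)
ρ-cycle length = 14 (tail of 1 descent step not counted)

14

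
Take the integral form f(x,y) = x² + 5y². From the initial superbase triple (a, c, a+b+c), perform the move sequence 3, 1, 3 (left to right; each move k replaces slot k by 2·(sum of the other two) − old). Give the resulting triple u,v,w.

start (1,5,6) = (f(1,0),f(0,1),f(1,1))
replace slot 3: 2·(1+5) − 6 = 6 → (1,5,6)
replace slot 1: 2·(5+6) − 1 = 21 → (21,5,6)
replace slot 3: 2·(21+5) − 6 = 46 → (21,5,46)

21,5,46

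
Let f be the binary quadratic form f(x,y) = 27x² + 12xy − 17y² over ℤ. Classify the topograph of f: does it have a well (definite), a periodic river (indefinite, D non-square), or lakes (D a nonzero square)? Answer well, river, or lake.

D = b²−4ac = 12² − 4·27·(-17) = 1980
D > 0 non-square ⇒ indefinite ⇒ periodic river

river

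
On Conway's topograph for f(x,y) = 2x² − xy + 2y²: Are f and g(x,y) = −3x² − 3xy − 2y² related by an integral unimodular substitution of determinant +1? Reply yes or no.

D₁ = -15, D₂ = -15
f: flip: (2,-1,2)→(2,1,2)
f: reduced (well bottom): (2,1,2) with a≤c, −a<b≤a
g is negative-definite; reduce −g:
−g: flip: (3,3,2)→(2,-3,3)
−g: translate: b→1 (≡-3 mod 4), so (2,-3,3)→(2,1,2)
−g: reduced (well bottom): (2,1,2) with a≤c, −a<b≤a
flip sign back: reduced form of g is (-2,-1,-2)
reduced forms (2, 1, 2) vs (-2, -1, -2) ⇒ inequivalent

no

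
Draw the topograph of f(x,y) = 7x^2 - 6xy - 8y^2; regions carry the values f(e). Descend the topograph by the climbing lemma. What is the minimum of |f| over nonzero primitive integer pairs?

descent: ρ → (-8,6,7)  [lands on river]
river: ρ → (7,8,-7)
river: ρ → (-7,6,8)
river: ρ → (8,10,-5)
river: ρ → (-5,10,8)
river: ρ → (8,6,-7)
river: ρ → (-7,8,7)
river: ρ → (7,6,-8)
river: ρ → (-8,10,5)
river: ρ → (5,10,-8)
closes: descent 1, river 10
min |a| on river = 5

5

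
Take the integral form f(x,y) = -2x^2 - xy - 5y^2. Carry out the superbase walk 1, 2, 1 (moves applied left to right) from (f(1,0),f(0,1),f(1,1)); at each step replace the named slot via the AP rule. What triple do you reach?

start (-2,-5,-8) = (f(1,0),f(0,1),f(1,1))
replace slot 1: 2·((-5)+(-8)) − (-2) = -24 → (-24,-5,-8)
replace slot 2: 2·((-24)+(-8)) − (-5) = -59 → (-24,-59,-8)
replace slot 1: 2·((-59)+(-8)) − (-24) = -110 → (-110,-59,-8)

-110,-59,-8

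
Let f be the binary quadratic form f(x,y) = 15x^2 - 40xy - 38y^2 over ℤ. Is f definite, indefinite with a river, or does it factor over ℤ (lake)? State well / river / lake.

D = b²−4ac = (-40)² − 4·15·(-38) = 3880
D > 0 non-square ⇒ indefinite ⇒ periodic river

river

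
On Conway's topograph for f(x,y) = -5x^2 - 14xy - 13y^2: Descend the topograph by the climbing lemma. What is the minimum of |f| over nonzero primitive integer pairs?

translate: b→4 (≡14 mod 10), so (5,14,13)→(5,4,4)
flip: (5,4,4)→(4,-4,5)
translate: b→4 (≡-4 mod 8), so (4,-4,5)→(4,4,5)
reduced (well bottom): (4,4,5) with a≤c, −a<b≤a
well minimum |f| = |-4| = 4 (negative-definite)

4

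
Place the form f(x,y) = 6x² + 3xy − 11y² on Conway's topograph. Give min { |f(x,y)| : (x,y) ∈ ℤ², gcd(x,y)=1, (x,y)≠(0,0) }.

descent: ρ → (-11,-3,6)
descent: ρ → (6,15,-2)  [lands on river]
river: ρ → (-2,13,13)
river: ρ → (13,13,-2)
river: ρ → (-2,15,6)
river: ρ → (6,9,-8)
river: ρ → (-8,7,7)
river: ρ → (7,7,-8)
river: ρ → (-8,9,6)
closes: descent 2, river 8
min |a| on river = 2

2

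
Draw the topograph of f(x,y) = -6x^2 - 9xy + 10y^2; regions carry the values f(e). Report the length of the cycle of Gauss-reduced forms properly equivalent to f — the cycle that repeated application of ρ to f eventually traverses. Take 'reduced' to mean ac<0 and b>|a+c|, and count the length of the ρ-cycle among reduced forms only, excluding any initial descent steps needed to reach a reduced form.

D = 321, ⌊√D⌋ = 17
descent: ρ → (10,9,-6)  [lands on river]
river: ρ → (-6,15,4)
river: ρ → (4,17,-2)
river: ρ → (-2,15,12)
river: ρ → (12,9,-5)
river: ρ → (-5,11,10)
ρ-cycle length = 6 (tail of 1 descent step not counted)

6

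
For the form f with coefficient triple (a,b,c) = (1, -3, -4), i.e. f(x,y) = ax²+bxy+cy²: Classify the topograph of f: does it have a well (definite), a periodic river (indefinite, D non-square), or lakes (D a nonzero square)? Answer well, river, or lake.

D = b²−4ac = (-3)² − 4·1·(-4) = 25
D = 5² is a perfect square ⇒ form factors over ℤ ⇒ lakes

lake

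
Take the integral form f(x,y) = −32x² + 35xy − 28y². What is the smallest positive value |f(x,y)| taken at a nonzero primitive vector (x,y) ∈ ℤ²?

translate: b→29 (≡-35 mod 64), so (32,-35,28)→(32,29,25)
flip: (32,29,25)→(25,-29,32)
translate: b→21 (≡-29 mod 50), so (25,-29,32)→(25,21,28)
reduced (well bottom): (25,21,28) with a≤c, −a<b≤a
well minimum |f| = |-25| = 25 (negative-definite)

25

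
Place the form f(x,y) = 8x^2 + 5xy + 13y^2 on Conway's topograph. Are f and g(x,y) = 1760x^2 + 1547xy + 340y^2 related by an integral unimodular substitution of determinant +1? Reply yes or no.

D₁ = -391, D₂ = -391
f: reduced (well bottom): (8,5,13) with a≤c, −a<b≤a
g: flip: (1760,1547,340)→(340,-1547,1760)
g: translate: b→-187 (≡-1547 mod 680), so (340,-1547,1760)→(340,-187,26)
g: flip: (340,-187,26)→(26,187,340)
g: translate: b→-21 (≡187 mod 52), so (26,187,340)→(26,-21,8)
g: flip: (26,-21,8)→(8,21,26)
g: translate: b→5 (≡21 mod 16), so (8,21,26)→(8,5,13)
g: reduced (well bottom): (8,5,13) with a≤c, −a<b≤a
reduced forms (8, 5, 13) vs (8, 5, 13) ⇒ equivalent

yes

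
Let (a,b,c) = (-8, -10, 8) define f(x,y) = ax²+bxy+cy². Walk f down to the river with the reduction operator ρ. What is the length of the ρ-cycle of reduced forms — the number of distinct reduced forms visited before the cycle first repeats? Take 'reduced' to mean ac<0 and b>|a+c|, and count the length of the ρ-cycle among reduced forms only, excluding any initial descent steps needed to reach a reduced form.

D = 356, ⌊√D⌋ = 18
descent: ρ → (8,10,-8)  [lands on river]
river: ρ → (-8,6,10)
river: ρ → (10,14,-4)
river: ρ → (-4,18,2)
river: ρ → (2,18,-4)
river: ρ → (-4,14,10)
river: ρ → (10,6,-8)
river: ρ → (-8,10,8)
river: ρ → (8,6,-10)
river: ρ → (-10,14,4)
river: ρ → (4,18,-2)
river: ρ → (-2,18,4)
river: ρ → (4,14,-10)
river: ρ → (-10,6,8)
ρ-cycle length = 14 (tail of 1 descent step not counted)

14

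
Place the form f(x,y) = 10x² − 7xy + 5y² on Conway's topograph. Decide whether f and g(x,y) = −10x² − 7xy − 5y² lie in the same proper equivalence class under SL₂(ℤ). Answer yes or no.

D₁ = -151, D₂ = -151
f: flip: (10,-7,5)→(5,7,10)
f: translate: b→-3 (≡7 mod 10), so (5,7,10)→(5,-3,8)
f: reduced (well bottom): (5,-3,8) with a≤c, −a<b≤a
g is negative-definite; reduce −g:
−g: flip: (10,7,5)→(5,-7,10)
−g: translate: b→3 (≡-7 mod 10), so (5,-7,10)→(5,3,8)
−g: reduced (well bottom): (5,3,8) with a≤c, −a<b≤a
flip sign back: reduced form of g is (-5,-3,-8)
reduced forms (5, -3, 8) vs (-5, -3, -8) ⇒ inequivalent

no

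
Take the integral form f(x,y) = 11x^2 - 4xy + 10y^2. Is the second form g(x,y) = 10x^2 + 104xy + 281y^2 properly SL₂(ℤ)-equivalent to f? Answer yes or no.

D₁ = -424, D₂ = -424
f: flip: (11,-4,10)→(10,4,11)
f: reduced (well bottom): (10,4,11) with a≤c, −a<b≤a
g: translate: b→4 (≡104 mod 20), so (10,104,281)→(10,4,11)
g: reduced (well bottom): (10,4,11) with a≤c, −a<b≤a
reduced forms (10, 4, 11) vs (10, 4, 11) ⇒ equivalent

yes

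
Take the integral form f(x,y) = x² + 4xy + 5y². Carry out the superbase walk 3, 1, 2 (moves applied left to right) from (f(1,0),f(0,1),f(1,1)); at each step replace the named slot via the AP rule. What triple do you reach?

start (1,5,10) = (f(1,0),f(0,1),f(1,1))
replace slot 3: 2·(1+5) − 10 = 2 → (1,5,2)
replace slot 1: 2·(5+2) − 1 = 13 → (13,5,2)
replace slot 2: 2·(13+2) − 5 = 25 → (13,25,2)

13,25,2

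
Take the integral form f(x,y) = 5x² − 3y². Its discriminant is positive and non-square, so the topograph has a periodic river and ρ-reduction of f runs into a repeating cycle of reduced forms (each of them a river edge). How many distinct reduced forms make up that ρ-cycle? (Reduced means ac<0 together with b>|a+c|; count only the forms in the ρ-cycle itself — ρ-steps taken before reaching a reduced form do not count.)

D = 60, ⌊√D⌋ = 7
descent: ρ → (-3,6,2)  [lands on river]
river: ρ → (2,6,-3)
ρ-cycle length = 2 (tail of 1 descent step not counted)

2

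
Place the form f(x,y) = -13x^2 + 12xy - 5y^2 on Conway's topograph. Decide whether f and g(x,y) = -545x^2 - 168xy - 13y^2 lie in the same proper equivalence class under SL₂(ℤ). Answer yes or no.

D₁ = -116, D₂ = -116
f is negative-definite; reduce −f:
−f: flip: (13,-12,5)→(5,12,13)
−f: translate: b→2 (≡12 mod 10), so (5,12,13)→(5,2,6)
−f: reduced (well bottom): (5,2,6) with a≤c, −a<b≤a
flip sign back: reduced form of f is (-5,-2,-6)
g is negative-definite; reduce −g:
−g: flip: (545,168,13)→(13,-168,545)
−g: translate: b→-12 (≡-168 mod 26), so (13,-168,545)→(13,-12,5)
−g: flip: (13,-12,5)→(5,12,13)
−g: translate: b→2 (≡12 mod 10), so (5,12,13)→(5,2,6)
−g: reduced (well bottom): (5,2,6) with a≤c, −a<b≤a
flip sign back: reduced form of g is (-5,-2,-6)
reduced forms (-5, -2, -6) vs (-5, -2, -6) ⇒ equivalent

yes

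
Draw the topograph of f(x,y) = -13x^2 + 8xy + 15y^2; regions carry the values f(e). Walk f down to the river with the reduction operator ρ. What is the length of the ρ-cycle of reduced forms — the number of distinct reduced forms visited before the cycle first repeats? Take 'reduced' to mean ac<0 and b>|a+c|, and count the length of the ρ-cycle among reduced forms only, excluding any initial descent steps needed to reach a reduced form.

D = 844, ⌊√D⌋ = 29
river: ρ → (15,22,-6)
river: ρ → (-6,26,7)
river: ρ → (7,16,-21)
river: ρ → (-21,26,2)
river: ρ → (2,26,-21)
river: ρ → (-21,16,7)
river: ρ → (7,26,-6)
river: ρ → (-6,22,15)
river: ρ → (15,8,-13)
river: ρ → (-13,18,10)
river: ρ → (10,22,-9)
river: ρ → (-9,14,18)
river: ρ → (18,22,-5)
river: ρ → (-5,28,3)
river: ρ → (3,26,-14)
river: ρ → (-14,2,15)
river: ρ → (15,28,-1)
river: ρ → (-1,28,15)
river: ρ → (15,2,-14)
river: ρ → (-14,26,3)
river: ρ → (3,28,-5)
river: ρ → (-5,22,18)
river: ρ → (18,14,-9)
river: ρ → (-9,22,10)
river: ρ → (10,18,-13)
river: ρ → (-13,8,15)
ρ-cycle length = 26 (tail of 0 descent steps not counted)

26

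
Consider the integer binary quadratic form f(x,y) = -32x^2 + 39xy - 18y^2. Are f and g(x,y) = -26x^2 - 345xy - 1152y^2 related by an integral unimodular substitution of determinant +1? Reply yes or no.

D₁ = -783, D₂ = -783
f is negative-definite; reduce −f:
−f: translate: b→25 (≡-39 mod 64), so (32,-39,18)→(32,25,11)
−f: flip: (32,25,11)→(11,-25,32)
−f: translate: b→-3 (≡-25 mod 22), so (11,-25,32)→(11,-3,18)
−f: reduced (well bottom): (11,-3,18) with a≤c, −a<b≤a
flip sign back: reduced form of f is (-11,3,-18)
g is negative-definite; reduce −g:
−g: translate: b→-19 (≡345 mod 52), so (26,345,1152)→(26,-19,11)
−g: flip: (26,-19,11)→(11,19,26)
−g: translate: b→-3 (≡19 mod 22), so (11,19,26)→(11,-3,18)
−g: reduced (well bottom): (11,-3,18) with a≤c, −a<b≤a
flip sign back: reduced form of g is (-11,3,-18)
reduced forms (-11, 3, -18) vs (-11, 3, -18) ⇒ equivalent

yes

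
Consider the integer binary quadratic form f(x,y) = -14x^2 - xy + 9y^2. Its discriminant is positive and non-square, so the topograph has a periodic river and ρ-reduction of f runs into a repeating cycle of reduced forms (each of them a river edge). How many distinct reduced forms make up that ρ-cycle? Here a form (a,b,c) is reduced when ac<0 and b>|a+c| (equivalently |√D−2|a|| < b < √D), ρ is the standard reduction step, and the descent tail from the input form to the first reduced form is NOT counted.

D = 505, ⌊√D⌋ = 22
descent: ρ → (9,19,-4)  [lands on river]
river: ρ → (-4,21,4)
river: ρ → (4,19,-9)
river: ρ → (-9,17,6)
river: ρ → (6,19,-6)
river: ρ → (-6,17,9)
ρ-cycle length = 6 (tail of 1 descent step not counted)

6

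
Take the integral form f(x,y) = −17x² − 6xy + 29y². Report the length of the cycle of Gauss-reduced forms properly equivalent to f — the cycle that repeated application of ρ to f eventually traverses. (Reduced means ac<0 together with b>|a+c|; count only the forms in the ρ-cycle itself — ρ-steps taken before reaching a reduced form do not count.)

D = 2008, ⌊√D⌋ = 44
descent: ρ → (29,6,-17)
descent: ρ → (-17,28,18)  [lands on river]
river: ρ → (18,44,-1)
river: ρ → (-1,44,18)
river: ρ → (18,28,-17)
river: ρ → (-17,40,6)
river: ρ → (6,44,-3)
river: ρ → (-3,40,34)
river: ρ → (34,28,-9)
river: ρ → (-9,44,2)
river: ρ → (2,44,-9)
river: ρ → (-9,28,34)
river: ρ → (34,40,-3)
river: ρ → (-3,44,6)
river: ρ → (6,40,-17)
ρ-cycle length = 14 (tail of 2 descent steps not counted)

14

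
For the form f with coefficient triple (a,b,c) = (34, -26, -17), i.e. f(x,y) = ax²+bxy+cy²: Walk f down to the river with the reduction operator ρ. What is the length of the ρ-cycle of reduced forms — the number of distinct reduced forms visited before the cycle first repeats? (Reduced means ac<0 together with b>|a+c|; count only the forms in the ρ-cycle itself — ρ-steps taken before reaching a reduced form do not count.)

D = 2988, ⌊√D⌋ = 54
descent: ρ → (-17,26,34)  [lands on river]
river: ρ → (34,42,-9)
river: ρ → (-9,48,19)
river: ρ → (19,28,-29)
river: ρ → (-29,30,18)
river: ρ → (18,42,-17)
ρ-cycle length = 6 (tail of 1 descent step not counted)

6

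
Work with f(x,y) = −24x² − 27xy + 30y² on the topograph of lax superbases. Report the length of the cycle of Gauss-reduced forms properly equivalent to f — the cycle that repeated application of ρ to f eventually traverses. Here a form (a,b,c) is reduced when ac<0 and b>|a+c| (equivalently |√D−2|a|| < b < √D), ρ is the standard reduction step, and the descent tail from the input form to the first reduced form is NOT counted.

D = 3609, ⌊√D⌋ = 60
descent: ρ → (30,27,-24)  [lands on river]
river: ρ → (-24,21,33)
river: ρ → (33,45,-12)
river: ρ → (-12,51,21)
river: ρ → (21,33,-30)
river: ρ → (-30,27,24)
river: ρ → (24,21,-33)
river: ρ → (-33,45,12)
river: ρ → (12,51,-21)
river: ρ → (-21,33,30)
ρ-cycle length = 10 (tail of 1 descent step not counted)

10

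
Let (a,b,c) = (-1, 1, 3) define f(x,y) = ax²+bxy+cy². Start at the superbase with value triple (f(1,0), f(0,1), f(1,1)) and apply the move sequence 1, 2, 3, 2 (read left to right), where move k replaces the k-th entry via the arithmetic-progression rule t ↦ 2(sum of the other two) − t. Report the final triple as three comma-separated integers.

start (-1,3,3) = (f(1,0),f(0,1),f(1,1))
replace slot 1: 2·(3+3) − (-1) = 13 → (13,3,3)
replace slot 2: 2·(13+3) − 3 = 29 → (13,29,3)
replace slot 3: 2·(13+29) − 3 = 81 → (13,29,81)
replace slot 2: 2·(13+81) − 29 = 159 → (13,159,81)

13,159,81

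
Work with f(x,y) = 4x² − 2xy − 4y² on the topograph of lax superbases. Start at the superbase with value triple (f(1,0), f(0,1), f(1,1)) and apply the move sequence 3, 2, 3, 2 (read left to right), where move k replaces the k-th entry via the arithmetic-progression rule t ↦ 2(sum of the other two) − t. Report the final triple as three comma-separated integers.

start (4,-4,-2) = (f(1,0),f(0,1),f(1,1))
replace slot 3: 2·(4+(-4)) − (-2) = 2 → (4,-4,2)
replace slot 2: 2·(4+2) − (-4) = 16 → (4,16,2)
replace slot 3: 2·(4+16) − 2 = 38 → (4,16,38)
replace slot 2: 2·(4+38) − 16 = 68 → (4,68,38)

4,68,38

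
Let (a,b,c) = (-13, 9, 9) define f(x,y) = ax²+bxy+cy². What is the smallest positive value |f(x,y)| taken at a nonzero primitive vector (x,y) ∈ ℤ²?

river: ρ → (9,9,-13)
river: ρ → (-13,17,5)
river: ρ → (5,23,-1)
river: ρ → (-1,23,5)
river: ρ → (5,17,-13)
river: ρ → (-13,9,9)
closes: descent 0, river 6
min |a| on river = 1

1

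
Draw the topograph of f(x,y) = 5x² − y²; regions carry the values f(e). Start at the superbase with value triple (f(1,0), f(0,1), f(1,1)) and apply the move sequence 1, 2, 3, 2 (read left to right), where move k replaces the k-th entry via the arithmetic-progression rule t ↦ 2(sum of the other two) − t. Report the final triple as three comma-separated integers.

start (5,-1,4) = (f(1,0),f(0,1),f(1,1))
replace slot 1: 2·((-1)+4) − 5 = 1 → (1,-1,4)
replace slot 2: 2·(1+4) − (-1) = 11 → (1,11,4)
replace slot 3: 2·(1+11) − 4 = 20 → (1,11,20)
replace slot 2: 2·(1+20) − 11 = 31 → (1,31,20)

1,31,20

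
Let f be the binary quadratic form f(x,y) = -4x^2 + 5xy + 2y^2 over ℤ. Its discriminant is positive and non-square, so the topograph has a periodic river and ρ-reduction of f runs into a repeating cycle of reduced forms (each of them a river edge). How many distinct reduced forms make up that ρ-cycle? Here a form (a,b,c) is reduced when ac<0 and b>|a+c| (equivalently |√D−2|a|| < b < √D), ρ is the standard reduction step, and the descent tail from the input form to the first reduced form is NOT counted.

D = 57, ⌊√D⌋ = 7
river: ρ → (2,7,-1)
river: ρ → (-1,7,2)
river: ρ → (2,5,-4)
river: ρ → (-4,3,3)
river: ρ → (3,3,-4)
river: ρ → (-4,5,2)
ρ-cycle length = 6 (tail of 0 descent steps not counted)

6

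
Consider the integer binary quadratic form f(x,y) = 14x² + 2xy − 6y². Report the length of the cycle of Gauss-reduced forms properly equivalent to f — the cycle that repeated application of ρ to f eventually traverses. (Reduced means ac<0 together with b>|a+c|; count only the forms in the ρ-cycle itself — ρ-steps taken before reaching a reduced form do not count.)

D = 340, ⌊√D⌋ = 18
descent: ρ → (-6,10,10)  [lands on river]
river: ρ → (10,10,-6)
river: ρ → (-6,14,6)
river: ρ → (6,10,-10)
river: ρ → (-10,10,6)
river: ρ → (6,14,-6)
ρ-cycle length = 6 (tail of 1 descent step not counted)

6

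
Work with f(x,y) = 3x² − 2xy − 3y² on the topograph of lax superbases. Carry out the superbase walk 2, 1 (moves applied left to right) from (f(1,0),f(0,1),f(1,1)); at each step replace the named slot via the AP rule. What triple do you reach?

start (3,-3,-2) = (f(1,0),f(0,1),f(1,1))
replace slot 2: 2·(3+(-2)) − (-3) = 5 → (3,5,-2)
replace slot 1: 2·(5+(-2)) − 3 = 3 → (3,5,-2)

3,5,-2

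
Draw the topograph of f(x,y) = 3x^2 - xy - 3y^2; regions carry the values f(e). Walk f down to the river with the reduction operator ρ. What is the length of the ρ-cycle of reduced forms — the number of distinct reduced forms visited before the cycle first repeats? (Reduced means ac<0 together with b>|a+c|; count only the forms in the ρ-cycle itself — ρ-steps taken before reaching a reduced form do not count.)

D = 37, ⌊√D⌋ = 6
descent: ρ → (-3,1,3)  [lands on river]
river: ρ → (3,5,-1)
river: ρ → (-1,5,3)
river: ρ → (3,1,-3)
river: ρ → (-3,5,1)
river: ρ → (1,5,-3)
ρ-cycle length = 6 (tail of 1 descent step not counted)

6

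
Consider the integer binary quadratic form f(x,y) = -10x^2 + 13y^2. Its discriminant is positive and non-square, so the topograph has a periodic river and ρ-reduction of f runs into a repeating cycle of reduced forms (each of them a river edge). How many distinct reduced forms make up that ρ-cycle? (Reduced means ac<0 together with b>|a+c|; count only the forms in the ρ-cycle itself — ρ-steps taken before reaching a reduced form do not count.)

D = 520, ⌊√D⌋ = 22
descent: ρ → (13,0,-10)
descent: ρ → (-10,20,3)  [lands on river]
river: ρ → (3,22,-3)
river: ρ → (-3,20,10)
river: ρ → (10,20,-3)
river: ρ → (-3,22,3)
river: ρ → (3,20,-10)
ρ-cycle length = 6 (tail of 2 descent steps not counted)

6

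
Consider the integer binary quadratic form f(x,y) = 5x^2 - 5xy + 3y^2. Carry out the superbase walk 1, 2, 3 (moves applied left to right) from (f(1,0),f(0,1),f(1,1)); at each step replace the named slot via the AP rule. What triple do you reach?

start (5,3,3) = (f(1,0),f(0,1),f(1,1))
replace slot 1: 2·(3+3) − 5 = 7 → (7,3,3)
replace slot 2: 2·(7+3) − 3 = 17 → (7,17,3)
replace slot 3: 2·(7+17) − 3 = 45 → (7,17,45)

7,17,45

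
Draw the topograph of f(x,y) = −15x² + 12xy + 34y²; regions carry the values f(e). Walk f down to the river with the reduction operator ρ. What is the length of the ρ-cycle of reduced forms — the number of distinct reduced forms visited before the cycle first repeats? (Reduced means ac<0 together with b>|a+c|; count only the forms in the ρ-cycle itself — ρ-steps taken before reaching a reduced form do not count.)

D = 2184, ⌊√D⌋ = 46
descent: ρ → (34,-12,-15)
descent: ρ → (-15,42,7)  [lands on river]
river: ρ → (7,42,-15)
river: ρ → (-15,18,31)
river: ρ → (31,44,-2)
river: ρ → (-2,44,31)
river: ρ → (31,18,-15)
ρ-cycle length = 6 (tail of 2 descent steps not counted)

6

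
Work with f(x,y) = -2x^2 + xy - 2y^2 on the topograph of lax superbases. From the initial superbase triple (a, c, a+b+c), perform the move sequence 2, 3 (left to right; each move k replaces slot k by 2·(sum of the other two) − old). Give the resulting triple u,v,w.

start (-2,-2,-3) = (f(1,0),f(0,1),f(1,1))
replace slot 2: 2·((-2)+(-3)) − (-2) = -8 → (-2,-8,-3)
replace slot 3: 2·((-2)+(-8)) − (-3) = -17 → (-2,-8,-17)

-2,-8,-17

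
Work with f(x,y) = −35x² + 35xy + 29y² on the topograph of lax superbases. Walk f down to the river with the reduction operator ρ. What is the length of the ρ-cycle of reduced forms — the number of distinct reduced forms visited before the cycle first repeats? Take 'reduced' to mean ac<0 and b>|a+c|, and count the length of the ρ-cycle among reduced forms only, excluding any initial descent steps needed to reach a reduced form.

D = 5285, ⌊√D⌋ = 72
river: ρ → (29,23,-41)
river: ρ → (-41,59,11)
river: ρ → (11,51,-61)
river: ρ → (-61,71,1)
river: ρ → (1,71,-61)
river: ρ → (-61,51,11)
river: ρ → (11,59,-41)
river: ρ → (-41,23,29)
river: ρ → (29,35,-35)
river: ρ → (-35,35,29)
ρ-cycle length = 10 (tail of 0 descent steps not counted)

10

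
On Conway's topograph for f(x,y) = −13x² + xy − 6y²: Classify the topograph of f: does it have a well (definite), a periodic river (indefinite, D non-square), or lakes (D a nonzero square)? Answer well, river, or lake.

D = b²−4ac = 1² − 4·(-13)·(-6) = -311
D < 0 ⇒ definite ⇒ every region one sign ⇒ single well

well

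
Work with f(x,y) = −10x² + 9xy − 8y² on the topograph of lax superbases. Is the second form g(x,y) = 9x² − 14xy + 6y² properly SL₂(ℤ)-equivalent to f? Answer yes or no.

D₁ = -239, D₂ = -20
discriminants differ ⇒ not SL₂(ℤ)-equivalent

no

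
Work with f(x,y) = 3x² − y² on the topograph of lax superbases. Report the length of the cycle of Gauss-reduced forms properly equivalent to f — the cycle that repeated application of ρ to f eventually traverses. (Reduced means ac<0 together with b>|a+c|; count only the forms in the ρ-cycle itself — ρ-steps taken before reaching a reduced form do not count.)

D = 12, ⌊√D⌋ = 3
descent: ρ → (-1,2,2)  [lands on river]
river: ρ → (2,2,-1)
ρ-cycle length = 2 (tail of 1 descent step not counted)

2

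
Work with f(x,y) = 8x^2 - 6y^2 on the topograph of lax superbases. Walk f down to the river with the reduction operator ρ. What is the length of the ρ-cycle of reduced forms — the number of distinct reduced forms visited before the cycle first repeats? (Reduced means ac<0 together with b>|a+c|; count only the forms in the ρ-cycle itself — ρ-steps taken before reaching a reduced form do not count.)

D = 192, ⌊√D⌋ = 13
descent: ρ → (-6,12,2)  [lands on river]
river: ρ → (2,12,-6)
ρ-cycle length = 2 (tail of 1 descent step not counted)

2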